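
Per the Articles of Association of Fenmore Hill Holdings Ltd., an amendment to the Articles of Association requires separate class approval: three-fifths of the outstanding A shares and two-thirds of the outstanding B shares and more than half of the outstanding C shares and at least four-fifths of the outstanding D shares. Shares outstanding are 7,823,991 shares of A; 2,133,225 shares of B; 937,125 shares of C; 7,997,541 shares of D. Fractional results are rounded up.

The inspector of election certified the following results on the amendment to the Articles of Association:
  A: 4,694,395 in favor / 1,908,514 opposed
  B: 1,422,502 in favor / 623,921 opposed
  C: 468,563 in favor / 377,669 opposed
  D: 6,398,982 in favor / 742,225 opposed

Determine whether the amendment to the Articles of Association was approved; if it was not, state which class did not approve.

A: 3/5 of 7823991 = 4694394.60, rounded up to 4694395; 4,694,395 required, 4,694,395 in favor — approved.
B: 2/3 of 2133225 = 1422150; 1,422,150 required, 1,422,502 in favor — approved.
C: a majority of 937125 is 468563; 468,563 required, 468,563 in favor — approved.
D: 4/5 of 7997541 = 6398032.80, rounded up to 6398033; 6,398,033 required, 6,398,982 in favor — approved.

Approved — every class gave the required vote.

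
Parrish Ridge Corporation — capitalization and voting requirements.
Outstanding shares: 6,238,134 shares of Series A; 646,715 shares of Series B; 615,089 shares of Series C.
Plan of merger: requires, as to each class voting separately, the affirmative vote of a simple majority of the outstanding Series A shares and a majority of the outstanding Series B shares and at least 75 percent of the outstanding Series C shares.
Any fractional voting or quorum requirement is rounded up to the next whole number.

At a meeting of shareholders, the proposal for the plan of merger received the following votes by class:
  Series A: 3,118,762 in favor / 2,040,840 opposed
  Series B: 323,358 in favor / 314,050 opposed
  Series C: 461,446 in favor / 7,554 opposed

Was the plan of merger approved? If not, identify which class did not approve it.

Series A: a majority of 6238134 is 3119068; 3,119,068 required, 3,118,762 in favor — not approved.
Series B: a majority of 646715 is 323358; 323,358 required, 323,358 in favor — approved.
Series C: 3/4 of 615089 = 461316.75, rounded up to 461317; 461,317 required, 461,446 in favor — approved.

Not approved — the Series A shares did not give the required vote.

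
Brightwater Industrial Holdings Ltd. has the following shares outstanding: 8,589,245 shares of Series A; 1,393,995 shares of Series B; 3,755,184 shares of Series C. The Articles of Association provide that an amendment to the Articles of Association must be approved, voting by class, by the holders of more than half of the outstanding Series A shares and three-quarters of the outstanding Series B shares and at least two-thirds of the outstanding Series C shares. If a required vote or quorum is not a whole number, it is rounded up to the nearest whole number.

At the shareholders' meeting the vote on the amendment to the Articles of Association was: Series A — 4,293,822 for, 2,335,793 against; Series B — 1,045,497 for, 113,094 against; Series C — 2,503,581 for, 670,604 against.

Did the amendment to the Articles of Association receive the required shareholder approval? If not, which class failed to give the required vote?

Series A: a majority of 8589245 is 4294623; 4,294,623 required, 4,293,822 in favor — not approved.
Series B: 3/4 of 1393995 = 1045496.25, rounded up to 1045497; 1,045,497 required, 1,045,497 in favor — approved.
Series C: 2/3 of 3755184 = 2503456; 2,503,456 required, 2,503,581 in favor — approved.

Not approved — the Series A shares did not give the required vote.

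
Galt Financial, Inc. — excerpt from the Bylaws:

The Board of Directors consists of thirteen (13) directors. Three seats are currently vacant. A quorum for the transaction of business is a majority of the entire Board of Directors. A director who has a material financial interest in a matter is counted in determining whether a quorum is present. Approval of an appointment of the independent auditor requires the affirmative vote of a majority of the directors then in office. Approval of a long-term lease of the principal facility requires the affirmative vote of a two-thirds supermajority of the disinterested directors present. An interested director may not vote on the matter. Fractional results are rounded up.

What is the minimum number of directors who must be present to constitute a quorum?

7

A majority of 13 is 7.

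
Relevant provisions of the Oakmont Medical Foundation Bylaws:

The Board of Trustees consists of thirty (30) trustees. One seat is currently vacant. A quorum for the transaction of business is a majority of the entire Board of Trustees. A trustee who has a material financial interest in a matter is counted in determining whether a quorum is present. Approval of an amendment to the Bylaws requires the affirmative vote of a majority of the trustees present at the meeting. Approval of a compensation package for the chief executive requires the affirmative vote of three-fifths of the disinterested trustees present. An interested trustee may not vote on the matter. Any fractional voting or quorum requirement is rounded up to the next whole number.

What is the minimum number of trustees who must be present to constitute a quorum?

A majority of 30 is 16.

16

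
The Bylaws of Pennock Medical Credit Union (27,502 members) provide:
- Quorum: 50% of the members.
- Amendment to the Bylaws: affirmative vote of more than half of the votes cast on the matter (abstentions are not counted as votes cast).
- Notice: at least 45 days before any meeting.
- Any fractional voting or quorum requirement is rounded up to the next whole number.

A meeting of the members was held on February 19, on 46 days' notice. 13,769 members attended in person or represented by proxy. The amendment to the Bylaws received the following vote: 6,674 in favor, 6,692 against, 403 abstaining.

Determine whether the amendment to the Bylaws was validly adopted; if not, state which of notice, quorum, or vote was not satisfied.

Notice: 46 days given; 45 required. Satisfied.
Quorum: 50% of 27,502 = 13,751; 13,769 present. Satisfied.
Vote: requires a majority of the votes cast (13,769 − 403 abstaining = 13,366); a majority of 13366 is 6684, so 6,684 needed; 6,674 in favor. Not satisfied.

Invalid — vote requirement not satisfied.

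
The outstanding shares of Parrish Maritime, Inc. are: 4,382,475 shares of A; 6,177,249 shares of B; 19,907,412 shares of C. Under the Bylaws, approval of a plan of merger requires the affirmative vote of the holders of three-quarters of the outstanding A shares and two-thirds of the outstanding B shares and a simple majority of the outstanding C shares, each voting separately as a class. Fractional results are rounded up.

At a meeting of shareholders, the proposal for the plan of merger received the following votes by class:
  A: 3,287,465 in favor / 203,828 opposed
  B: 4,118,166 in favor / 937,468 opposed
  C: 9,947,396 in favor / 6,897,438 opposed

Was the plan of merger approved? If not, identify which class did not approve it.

A: 3/4 of 4382475 = 3286856.25, rounded up to 3286857; 3,286,857 required, 3,287,465 in favor — approved.
B: 2/3 of 6177249 = 4118166; 4,118,166 required, 4,118,166 in favor — approved.
C: a majority of 19907412 is 9953707; 9,953,707 required, 9,947,396 in favor — not approved.

Not approved — the C shares did not give the required vote.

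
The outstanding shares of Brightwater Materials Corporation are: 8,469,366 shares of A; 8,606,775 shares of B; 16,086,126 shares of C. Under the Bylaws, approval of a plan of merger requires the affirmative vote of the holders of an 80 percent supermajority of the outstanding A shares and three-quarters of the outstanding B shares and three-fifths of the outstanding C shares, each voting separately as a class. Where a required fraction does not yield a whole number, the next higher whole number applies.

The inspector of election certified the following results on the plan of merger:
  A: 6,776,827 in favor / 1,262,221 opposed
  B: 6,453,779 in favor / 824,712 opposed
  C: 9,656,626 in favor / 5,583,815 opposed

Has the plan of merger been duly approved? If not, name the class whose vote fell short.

A: 4/5 of 8469366 = 6775492.80, rounded up to 6775493; 6,775,493 required, 6,776,827 in favor — approved.
B: 3/4 of 8606775 = 6455081.25, rounded up to 6455082; 6,455,082 required, 6,453,779 in favor — not approved.
C: 3/5 of 16086126 = 9651675.60, rounded up to 9651676; 9,651,676 required, 9,656,626 in favor — approved.

Not approved — the B shares did not give the required vote.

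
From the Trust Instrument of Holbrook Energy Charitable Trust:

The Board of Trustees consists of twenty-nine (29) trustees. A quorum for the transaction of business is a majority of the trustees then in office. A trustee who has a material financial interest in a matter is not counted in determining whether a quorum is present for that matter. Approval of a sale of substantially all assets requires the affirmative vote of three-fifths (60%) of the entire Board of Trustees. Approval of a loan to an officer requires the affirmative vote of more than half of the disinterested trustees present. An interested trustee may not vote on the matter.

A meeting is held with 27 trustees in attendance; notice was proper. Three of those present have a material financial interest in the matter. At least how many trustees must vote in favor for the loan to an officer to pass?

13

The loan to an officer requires a majority of the disinterested trustees present (27 − 3 = 24).
A majority of 24 is 13.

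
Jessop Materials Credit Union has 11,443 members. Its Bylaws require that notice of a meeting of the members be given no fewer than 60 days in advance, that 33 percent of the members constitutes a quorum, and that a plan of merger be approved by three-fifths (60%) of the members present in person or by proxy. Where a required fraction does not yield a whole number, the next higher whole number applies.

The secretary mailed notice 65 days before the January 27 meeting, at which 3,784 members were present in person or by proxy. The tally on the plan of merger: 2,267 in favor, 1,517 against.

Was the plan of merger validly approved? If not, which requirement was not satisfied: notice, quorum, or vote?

Invalid — vote requirement not satisfied.

Notice: 65 days given; 60 required. Satisfied.
Quorum: 33% of 11,443 = 3,776.19, rounded up to 3,777; 3,784 present. Satisfied.
Vote: requires three-fifths of those present (3,784); 3/5 of 3784 = 2270.40, rounded up to 2271, so 2,271 needed; 2,267 in favor. Not satisfied.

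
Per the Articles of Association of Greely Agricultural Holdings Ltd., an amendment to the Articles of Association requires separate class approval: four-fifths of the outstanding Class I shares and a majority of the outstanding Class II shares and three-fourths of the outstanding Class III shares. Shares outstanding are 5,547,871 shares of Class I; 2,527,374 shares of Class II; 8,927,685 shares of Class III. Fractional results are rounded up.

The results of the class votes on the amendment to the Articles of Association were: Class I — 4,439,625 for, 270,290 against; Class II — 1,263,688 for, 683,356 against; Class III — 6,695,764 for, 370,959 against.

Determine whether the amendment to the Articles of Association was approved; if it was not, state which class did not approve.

Class I: 4/5 of 5547871 = 4438296.80, rounded up to 4438297; 4,438,297 required, 4,439,625 in favor — approved.
Class II: a majority of 2527374 is 1263688; 1,263,688 required, 1,263,688 in favor — approved.
Class III: 3/4 of 8927685 = 6695763.75, rounded up to 6695764; 6,695,764 required, 6,695,764 in favor — approved.

Approved — every class gave the required vote.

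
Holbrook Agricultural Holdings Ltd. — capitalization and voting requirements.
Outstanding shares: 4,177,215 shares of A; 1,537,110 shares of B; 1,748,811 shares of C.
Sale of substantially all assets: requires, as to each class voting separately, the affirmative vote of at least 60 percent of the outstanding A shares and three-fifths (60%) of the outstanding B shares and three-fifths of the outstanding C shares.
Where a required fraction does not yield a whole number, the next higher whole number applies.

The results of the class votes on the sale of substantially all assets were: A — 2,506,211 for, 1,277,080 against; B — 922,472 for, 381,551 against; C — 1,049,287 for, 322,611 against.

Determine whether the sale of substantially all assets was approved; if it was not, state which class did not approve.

A: 3/5 of 4177215 = 2506329; 2,506,329 required, 2,506,211 in favor — not approved.
B: 3/5 of 1537110 = 922266; 922,266 required, 922,472 in favor — approved.
C: 3/5 of 1748811 = 1049286.60, rounded up to 1049287; 1,049,287 required, 1,049,287 in favor — approved.

Not approved — the A shares did not give the required vote.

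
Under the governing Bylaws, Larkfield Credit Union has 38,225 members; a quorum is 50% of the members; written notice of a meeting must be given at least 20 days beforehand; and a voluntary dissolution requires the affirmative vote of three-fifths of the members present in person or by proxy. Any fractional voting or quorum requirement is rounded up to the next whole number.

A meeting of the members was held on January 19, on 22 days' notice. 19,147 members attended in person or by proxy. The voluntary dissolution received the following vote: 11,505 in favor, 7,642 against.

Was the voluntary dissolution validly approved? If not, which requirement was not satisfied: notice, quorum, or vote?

Notice: 22 days given; 20 required. Satisfied.
Quorum: 50% of 38,225 = 19,112.50, rounded up to 19,113; 19,147 present. Satisfied.
Vote: requires three-fifths of those present (19,147); 3/5 of 19147 = 11488.20, rounded up to 11489, so 11,489 needed; 11,505 in favor. Satisfied.

Valid — all requirements satisfied.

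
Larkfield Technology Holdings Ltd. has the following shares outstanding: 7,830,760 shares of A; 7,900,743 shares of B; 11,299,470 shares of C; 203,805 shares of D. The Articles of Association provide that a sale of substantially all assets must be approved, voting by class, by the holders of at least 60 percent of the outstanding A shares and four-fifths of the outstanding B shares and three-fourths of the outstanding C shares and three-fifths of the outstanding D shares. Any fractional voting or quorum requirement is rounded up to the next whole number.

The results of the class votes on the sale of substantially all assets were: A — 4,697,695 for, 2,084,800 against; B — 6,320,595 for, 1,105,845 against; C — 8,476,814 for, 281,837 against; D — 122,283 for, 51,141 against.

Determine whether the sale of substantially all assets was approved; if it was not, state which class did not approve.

A: 3/5 of 7830760 = 4698456; 4,698,456 required, 4,697,695 in favor — not approved.
B: 4/5 of 7900743 = 6320594.40, rounded up to 6320595; 6,320,595 required, 6,320,595 in favor — approved.
C: 3/4 of 11299470 = 8474602.50, rounded up to 8474603; 8,474,603 required, 8,476,814 in favor — approved.
D: 3/5 of 203805 = 122283; 122,283 required, 122,283 in favor — approved.

Not approved — the A shares did not give the required vote.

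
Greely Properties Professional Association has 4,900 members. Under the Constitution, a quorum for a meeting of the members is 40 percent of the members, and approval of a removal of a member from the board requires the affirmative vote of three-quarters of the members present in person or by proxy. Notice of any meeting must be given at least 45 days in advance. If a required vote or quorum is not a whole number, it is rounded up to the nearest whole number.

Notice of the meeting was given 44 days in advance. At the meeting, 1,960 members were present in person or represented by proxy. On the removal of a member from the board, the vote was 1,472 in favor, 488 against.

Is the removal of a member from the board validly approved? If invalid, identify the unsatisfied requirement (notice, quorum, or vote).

Invalid — notice requirement not satisfied.

Notice: 44 days given; 45 required. Not satisfied.
Quorum: 40% of 4,900 = 1,960; 1,960 present. Satisfied.
Vote: requires three-fourths of those present (1,960); 3/4 of 1960 = 1470, so 1,470 needed; 1,472 in favor. Satisfied.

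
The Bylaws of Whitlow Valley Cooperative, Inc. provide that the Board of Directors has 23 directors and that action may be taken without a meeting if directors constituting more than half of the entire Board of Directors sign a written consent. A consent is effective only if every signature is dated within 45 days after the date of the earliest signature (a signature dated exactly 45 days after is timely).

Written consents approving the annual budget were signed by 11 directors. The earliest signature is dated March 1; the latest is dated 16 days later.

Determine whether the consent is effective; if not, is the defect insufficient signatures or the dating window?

Signatures required: more than half of 23 — a majority of 23 is 12, so 12 needed; 11 signed. Insufficient.
Dating window: the latest signature is 16 days after the earliest; the limit is 45 days. Within the window.

Not effective — insufficient signatures.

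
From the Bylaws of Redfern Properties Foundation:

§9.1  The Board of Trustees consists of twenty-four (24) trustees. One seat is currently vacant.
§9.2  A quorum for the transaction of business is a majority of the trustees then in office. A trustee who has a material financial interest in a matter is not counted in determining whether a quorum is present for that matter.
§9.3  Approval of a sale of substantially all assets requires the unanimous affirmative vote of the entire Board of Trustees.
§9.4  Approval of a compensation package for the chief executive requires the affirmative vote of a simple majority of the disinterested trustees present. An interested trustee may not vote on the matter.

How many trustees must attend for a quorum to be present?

A majority of 23 is 12.

12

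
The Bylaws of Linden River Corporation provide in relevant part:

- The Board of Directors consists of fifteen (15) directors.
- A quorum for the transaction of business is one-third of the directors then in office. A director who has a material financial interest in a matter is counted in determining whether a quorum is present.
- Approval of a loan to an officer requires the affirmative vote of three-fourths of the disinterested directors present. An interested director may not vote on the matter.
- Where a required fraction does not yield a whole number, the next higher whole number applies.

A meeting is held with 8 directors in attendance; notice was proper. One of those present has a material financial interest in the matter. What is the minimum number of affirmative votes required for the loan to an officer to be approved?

6

The loan to an officer requires three-fourths of the disinterested directors present (8 − 1 = 7).
3/4 of 7 = 5.25, rounded up to 6.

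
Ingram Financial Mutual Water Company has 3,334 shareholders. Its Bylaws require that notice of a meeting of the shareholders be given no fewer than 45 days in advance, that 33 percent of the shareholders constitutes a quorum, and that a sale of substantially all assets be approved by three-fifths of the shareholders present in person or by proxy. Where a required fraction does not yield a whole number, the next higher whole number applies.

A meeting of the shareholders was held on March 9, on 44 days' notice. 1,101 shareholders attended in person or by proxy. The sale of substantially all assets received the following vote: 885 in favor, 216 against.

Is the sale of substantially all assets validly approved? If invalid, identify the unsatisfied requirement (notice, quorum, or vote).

Invalid — notice requirement not satisfied.

Notice: 44 days given; 45 required. Not satisfied.
Quorum: 33% of 3,334 = 1,100.22, rounded up to 1,101; 1,101 present. Satisfied.
Vote: requires three-fifths of those present (1,101); 3/5 of 1101 = 660.60, rounded up to 661, so 661 needed; 885 in favor. Satisfied.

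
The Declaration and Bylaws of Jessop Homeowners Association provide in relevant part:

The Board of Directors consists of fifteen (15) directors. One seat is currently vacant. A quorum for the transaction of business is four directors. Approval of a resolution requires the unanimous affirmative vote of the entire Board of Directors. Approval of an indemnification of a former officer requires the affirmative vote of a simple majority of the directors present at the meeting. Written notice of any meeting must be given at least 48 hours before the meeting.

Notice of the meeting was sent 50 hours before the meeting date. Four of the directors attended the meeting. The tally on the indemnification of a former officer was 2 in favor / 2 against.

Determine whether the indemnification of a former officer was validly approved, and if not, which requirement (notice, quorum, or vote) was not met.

Notice: 50 hours given; 48 required (50 ≥ 48). Satisfied.
Quorum: 4 present; quorum is 4. Satisfied.
Vote: the indemnification of a former officer requires a majority of the directors present (4). A majority of 4 is 3, so 3 affirmative votes are needed; 2 voted in favor. Not satisfied.

Invalid — vote requirement not satisfied.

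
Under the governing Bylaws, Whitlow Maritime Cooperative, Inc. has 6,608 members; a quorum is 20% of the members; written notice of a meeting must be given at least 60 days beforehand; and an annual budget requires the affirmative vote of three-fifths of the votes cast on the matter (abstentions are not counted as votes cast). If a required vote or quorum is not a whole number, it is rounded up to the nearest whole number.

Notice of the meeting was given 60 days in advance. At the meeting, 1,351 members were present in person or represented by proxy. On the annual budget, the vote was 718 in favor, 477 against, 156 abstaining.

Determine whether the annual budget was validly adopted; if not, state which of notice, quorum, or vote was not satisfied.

Notice: 60 days given; 60 required. Satisfied.
Quorum: 20% of 6,608 = 1,321.60, rounded up to 1,322; 1,351 present. Satisfied.
Vote: requires three-fifths of the votes cast (1,351 − 156 abstaining = 1,195); 3/5 of 1195 = 717, so 717 needed; 718 in favor. Satisfied.

Valid — all requirements satisfied.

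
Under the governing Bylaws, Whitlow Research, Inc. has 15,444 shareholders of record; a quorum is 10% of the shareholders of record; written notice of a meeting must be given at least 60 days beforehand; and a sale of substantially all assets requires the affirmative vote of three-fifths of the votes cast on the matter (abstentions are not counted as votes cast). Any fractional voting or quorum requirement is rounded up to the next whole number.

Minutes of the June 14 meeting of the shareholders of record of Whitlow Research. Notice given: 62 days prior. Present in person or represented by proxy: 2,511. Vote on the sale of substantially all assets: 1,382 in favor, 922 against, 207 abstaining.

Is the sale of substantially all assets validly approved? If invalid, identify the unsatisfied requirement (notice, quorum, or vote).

Invalid — vote requirement not satisfied.

Notice: 62 days given; 60 required. Satisfied.
Quorum: 10% of 15,444 = 1,544.40, rounded up to 1,545; 2,511 present. Satisfied.
Vote: requires three-fifths of the votes cast (2,511 − 207 abstaining = 2,304); 3/5 of 2304 = 1382.40, rounded up to 1383, so 1,383 needed; 1,382 in favor. Not satisfied.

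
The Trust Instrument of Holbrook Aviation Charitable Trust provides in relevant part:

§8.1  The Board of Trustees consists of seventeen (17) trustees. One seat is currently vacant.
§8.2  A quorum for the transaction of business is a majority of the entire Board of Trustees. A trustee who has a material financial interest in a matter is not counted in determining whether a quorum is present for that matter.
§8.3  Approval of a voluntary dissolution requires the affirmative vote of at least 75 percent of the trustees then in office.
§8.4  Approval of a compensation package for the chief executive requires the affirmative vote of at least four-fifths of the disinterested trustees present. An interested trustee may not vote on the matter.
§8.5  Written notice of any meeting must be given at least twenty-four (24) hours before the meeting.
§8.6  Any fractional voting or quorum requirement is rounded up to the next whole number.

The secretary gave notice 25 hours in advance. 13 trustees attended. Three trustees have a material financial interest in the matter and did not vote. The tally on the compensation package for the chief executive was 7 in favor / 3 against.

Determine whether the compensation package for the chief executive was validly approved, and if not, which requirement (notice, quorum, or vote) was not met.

Invalid — vote requirement not satisfied.

Notice: 25 hours given; 24 required (25 ≥ 24). Satisfied.
Quorum: 13 present, but the 3 interested trustees do not count, leaving 10. Quorum is 9. Satisfied.
Vote: the compensation package for the chief executive requires four-fifths of the disinterested trustees present (13 − 3 = 10). 4/5 of 10 = 8, so 8 affirmative votes are needed; 7 voted in favor. Not satisfied.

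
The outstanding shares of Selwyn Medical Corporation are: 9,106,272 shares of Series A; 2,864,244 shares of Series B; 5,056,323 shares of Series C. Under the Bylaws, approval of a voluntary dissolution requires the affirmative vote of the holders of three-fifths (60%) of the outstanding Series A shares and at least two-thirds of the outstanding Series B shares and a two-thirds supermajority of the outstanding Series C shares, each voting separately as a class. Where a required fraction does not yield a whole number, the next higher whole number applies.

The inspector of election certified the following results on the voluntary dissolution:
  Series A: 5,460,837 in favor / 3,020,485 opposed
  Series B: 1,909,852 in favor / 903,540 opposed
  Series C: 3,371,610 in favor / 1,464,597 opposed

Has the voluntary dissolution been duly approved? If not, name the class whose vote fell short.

Series A: 3/5 of 9106272 = 5463763.20, rounded up to 5463764; 5,463,764 required, 5,460,837 in favor — not approved.
Series B: 2/3 of 2864244 = 1909496; 1,909,496 required, 1,909,852 in favor — approved.
Series C: 2/3 of 5056323 = 3370882; 3,370,882 required, 3,371,610 in favor — approved.

Not approved — the Series A shares did not give the required vote.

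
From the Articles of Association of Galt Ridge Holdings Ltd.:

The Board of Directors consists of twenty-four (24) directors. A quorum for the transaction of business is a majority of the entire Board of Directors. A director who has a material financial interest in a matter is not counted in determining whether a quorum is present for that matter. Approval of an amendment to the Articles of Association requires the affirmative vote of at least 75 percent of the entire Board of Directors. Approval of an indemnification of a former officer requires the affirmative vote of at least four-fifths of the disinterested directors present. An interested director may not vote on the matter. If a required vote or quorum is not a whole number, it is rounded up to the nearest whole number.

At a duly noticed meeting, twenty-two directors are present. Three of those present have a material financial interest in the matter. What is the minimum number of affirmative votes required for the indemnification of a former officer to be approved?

16

The indemnification of a former officer requires four-fifths of the disinterested directors present (22 − 3 = 19).
4/5 of 19 = 15.20, rounded up to 16.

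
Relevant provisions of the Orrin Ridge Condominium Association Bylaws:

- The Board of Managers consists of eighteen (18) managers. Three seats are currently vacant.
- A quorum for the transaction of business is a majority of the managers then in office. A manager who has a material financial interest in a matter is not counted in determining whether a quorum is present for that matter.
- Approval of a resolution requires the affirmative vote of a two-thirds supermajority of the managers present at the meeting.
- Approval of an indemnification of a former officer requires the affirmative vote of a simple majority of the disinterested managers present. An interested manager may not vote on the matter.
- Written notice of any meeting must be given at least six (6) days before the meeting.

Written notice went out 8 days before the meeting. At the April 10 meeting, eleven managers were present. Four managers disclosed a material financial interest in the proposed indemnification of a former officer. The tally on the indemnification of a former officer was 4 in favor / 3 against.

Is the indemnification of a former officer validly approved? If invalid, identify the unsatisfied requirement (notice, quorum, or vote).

Notice: 8 days given; 6 required (8 ≥ 6). Satisfied.
Quorum: 11 present, but the 4 interested managers do not count, leaving 7. Quorum is 8. Not satisfied.
Vote: the indemnification of a former officer requires a majority of the disinterested managers present (11 − 4 = 7). A majority of 7 is 4, so 4 affirmative votes are needed; 4 voted in favor. Satisfied. (Moot — without a quorum no business can be validly transacted.)

Invalid — quorum requirement not satisfied.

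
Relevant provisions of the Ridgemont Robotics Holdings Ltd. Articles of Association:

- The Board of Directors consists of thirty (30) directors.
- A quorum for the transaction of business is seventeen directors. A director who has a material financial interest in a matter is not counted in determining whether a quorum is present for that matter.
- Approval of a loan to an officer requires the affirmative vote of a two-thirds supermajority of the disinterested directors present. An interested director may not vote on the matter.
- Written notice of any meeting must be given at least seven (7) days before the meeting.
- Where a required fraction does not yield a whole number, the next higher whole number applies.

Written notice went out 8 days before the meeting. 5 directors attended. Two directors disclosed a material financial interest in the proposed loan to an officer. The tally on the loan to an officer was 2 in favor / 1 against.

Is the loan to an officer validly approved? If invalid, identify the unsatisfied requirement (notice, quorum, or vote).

Notice: 8 days given; 7 required (8 ≥ 7). Satisfied.
Quorum: 5 present, but the 2 interested directors do not count, leaving 3. Quorum is 17. Not satisfied.
Vote: the loan to an officer requires two-thirds of the disinterested directors present (5 − 2 = 3). 2/3 of 3 = 2, so 2 affirmative votes are needed; 2 voted in favor. Satisfied. (Moot — without a quorum no business can be validly transacted.)

Invalid — quorum requirement not satisfied.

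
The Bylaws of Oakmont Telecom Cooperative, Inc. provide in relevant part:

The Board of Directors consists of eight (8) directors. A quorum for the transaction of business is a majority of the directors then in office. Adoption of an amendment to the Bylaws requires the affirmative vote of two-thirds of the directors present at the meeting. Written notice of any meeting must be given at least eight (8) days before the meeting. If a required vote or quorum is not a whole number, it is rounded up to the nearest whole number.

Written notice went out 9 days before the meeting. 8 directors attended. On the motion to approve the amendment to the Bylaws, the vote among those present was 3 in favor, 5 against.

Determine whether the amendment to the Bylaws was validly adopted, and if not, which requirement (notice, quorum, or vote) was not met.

Notice: 9 days given; 8 required (9 ≥ 8). Satisfied.
Quorum: 8 present; quorum is 5. Satisfied.
Vote: the amendment to the Bylaws requires two-thirds of the directors present (8). 2/3 of 8 = 5.33, rounded up to 6, so 6 affirmative votes are needed; 3 voted in favor. Not satisfied.

Invalid — vote requirement not satisfied.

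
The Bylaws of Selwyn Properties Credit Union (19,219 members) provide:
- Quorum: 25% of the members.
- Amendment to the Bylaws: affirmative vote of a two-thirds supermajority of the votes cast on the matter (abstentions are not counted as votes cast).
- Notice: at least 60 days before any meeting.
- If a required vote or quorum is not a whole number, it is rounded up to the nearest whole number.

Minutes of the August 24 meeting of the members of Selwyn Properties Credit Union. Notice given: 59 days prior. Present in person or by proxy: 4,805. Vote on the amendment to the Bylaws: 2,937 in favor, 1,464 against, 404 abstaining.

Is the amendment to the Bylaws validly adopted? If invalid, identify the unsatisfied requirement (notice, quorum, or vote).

Invalid — notice requirement not satisfied.

Notice: 59 days given; 60 required. Not satisfied.
Quorum: 25% of 19,219 = 4,804.75, rounded up to 4,805; 4,805 present. Satisfied.
Vote: requires two-thirds of the votes cast (4,805 − 404 abstaining = 4,401); 2/3 of 4401 = 2934, so 2,934 needed; 2,937 in favor. Satisfied.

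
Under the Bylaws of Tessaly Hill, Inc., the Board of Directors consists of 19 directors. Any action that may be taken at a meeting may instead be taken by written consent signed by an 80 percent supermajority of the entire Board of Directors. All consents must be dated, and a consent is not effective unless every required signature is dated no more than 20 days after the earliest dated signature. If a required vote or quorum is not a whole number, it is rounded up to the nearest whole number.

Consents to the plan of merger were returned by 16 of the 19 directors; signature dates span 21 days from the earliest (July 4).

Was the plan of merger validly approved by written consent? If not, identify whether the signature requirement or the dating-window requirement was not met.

Not effective — dating-window requirement not satisfied.

Signatures required: an 80 percent supermajority of 19 — 4/5 of 19 = 15.20, rounded up to 16, so 16 needed; 16 signed. Sufficient.
Dating window: the latest signature is 21 days after the earliest; the limit is 20 days. Outside the window.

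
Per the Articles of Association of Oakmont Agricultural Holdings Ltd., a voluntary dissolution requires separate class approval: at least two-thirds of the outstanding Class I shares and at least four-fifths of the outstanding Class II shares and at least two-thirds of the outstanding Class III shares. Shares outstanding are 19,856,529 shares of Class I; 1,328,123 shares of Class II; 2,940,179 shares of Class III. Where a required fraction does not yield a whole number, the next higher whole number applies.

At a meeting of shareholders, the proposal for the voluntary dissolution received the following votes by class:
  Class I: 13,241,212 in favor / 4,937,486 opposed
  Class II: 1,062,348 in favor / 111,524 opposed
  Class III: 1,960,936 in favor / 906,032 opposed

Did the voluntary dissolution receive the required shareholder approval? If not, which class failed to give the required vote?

Not approved — the Class II shares did not give the required vote.

Class I: 2/3 of 19856529 = 13237686; 13,237,686 required, 13,241,212 in favor — approved.
Class II: 4/5 of 1328123 = 1062498.40, rounded up to 1062499; 1,062,499 required, 1,062,348 in favor — not approved.
Class III: 2/3 of 2940179 = 1960119.33, rounded up to 1960120; 1,960,120 required, 1,960,936 in favor — approved.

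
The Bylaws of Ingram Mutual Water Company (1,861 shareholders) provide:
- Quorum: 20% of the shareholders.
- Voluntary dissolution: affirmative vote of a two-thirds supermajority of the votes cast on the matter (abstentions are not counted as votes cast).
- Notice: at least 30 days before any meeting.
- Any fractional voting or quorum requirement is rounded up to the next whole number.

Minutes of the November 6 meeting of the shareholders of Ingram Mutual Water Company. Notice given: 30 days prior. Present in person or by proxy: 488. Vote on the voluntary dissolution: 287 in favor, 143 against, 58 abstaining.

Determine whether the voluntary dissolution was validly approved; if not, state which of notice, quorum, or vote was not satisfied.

Valid — all requirements satisfied.

Notice: 30 days given; 30 required. Satisfied.
Quorum: 20% of 1,861 = 372.20, rounded up to 373; 488 present. Satisfied.
Vote: requires two-thirds of the votes cast (488 − 58 abstaining = 430); 2/3 of 430 = 286.67, rounded up to 287, so 287 needed; 287 in favor. Satisfied.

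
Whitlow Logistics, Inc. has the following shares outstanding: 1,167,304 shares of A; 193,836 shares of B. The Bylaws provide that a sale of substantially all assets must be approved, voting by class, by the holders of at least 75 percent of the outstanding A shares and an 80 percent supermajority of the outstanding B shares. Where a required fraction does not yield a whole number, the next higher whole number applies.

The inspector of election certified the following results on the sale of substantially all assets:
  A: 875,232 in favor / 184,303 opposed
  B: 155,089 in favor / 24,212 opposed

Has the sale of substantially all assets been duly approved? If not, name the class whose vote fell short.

A: 3/4 of 1167304 = 875478; 875,478 required, 875,232 in favor — not approved.
B: 4/5 of 193836 = 155068.80, rounded up to 155069; 155,069 required, 155,089 in favor — approved.

Not approved — the A shares did not give the required vote.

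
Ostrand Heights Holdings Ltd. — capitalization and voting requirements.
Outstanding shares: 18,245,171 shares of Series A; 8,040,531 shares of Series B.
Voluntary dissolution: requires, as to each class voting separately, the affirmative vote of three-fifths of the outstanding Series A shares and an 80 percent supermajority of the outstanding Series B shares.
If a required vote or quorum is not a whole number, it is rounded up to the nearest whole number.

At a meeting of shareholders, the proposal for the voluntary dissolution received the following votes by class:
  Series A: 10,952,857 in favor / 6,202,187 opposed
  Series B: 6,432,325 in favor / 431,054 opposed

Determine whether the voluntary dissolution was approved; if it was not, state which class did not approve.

Not approved — the Series B shares did not give the required vote.

Series A: 3/5 of 18245171 = 10947102.60, rounded up to 10947103; 10,947,103 required, 10,952,857 in favor — approved.
Series B: 4/5 of 8040531 = 6432424.80, rounded up to 6432425; 6,432,425 required, 6,432,325 in favor — not approved.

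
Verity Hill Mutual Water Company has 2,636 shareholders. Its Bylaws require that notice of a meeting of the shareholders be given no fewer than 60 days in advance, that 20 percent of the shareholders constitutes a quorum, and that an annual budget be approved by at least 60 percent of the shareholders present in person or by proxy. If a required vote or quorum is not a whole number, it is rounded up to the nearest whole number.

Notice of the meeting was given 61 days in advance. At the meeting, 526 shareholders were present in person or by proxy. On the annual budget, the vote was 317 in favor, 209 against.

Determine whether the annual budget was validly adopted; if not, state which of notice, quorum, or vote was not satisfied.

Invalid — quorum requirement not satisfied.

Notice: 61 days given; 60 required. Satisfied.
Quorum: 20% of 2,636 = 527.20, rounded up to 528; 526 present. Not satisfied.
Vote: requires three-fifths of those present (526); 3/5 of 526 = 315.60, rounded up to 316, so 316 needed; 317 in favor. Satisfied.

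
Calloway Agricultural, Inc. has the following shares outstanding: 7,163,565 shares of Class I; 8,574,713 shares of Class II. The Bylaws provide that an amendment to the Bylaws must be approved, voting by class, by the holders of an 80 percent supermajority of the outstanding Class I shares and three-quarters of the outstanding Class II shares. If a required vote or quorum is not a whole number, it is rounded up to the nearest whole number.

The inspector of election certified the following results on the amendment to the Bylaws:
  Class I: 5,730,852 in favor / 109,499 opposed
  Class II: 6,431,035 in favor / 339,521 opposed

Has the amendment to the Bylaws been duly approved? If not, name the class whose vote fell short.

Class I: 4/5 of 7163565 = 5730852; 5,730,852 required, 5,730,852 in favor — approved.
Class II: 3/4 of 8574713 = 6431034.75, rounded up to 6431035; 6,431,035 required, 6,431,035 in favor — approved.

Approved — every class gave the required vote.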